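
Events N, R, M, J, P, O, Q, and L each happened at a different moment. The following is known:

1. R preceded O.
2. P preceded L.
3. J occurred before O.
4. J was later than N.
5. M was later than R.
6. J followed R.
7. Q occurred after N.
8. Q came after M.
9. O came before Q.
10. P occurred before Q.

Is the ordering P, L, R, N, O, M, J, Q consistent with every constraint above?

The constraints require J before O, but in the proposed sequence O appears ahead of J. That one violation is enough.

no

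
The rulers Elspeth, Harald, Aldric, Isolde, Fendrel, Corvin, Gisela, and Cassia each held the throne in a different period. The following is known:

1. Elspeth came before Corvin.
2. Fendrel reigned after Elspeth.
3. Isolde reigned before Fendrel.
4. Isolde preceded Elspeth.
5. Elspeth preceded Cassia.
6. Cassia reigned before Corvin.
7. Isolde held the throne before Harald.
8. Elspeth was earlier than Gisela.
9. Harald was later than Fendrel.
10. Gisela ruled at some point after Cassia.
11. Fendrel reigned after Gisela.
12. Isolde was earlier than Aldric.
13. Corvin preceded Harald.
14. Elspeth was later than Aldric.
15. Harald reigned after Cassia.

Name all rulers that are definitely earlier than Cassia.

Aldric, Elspeth, Isolde

Directly stated before Cassia: Elspeth.
Aldric reaches Cassia via Aldric → Elspeth → Cassia.
Isolde reaches Cassia via Isolde → Elspeth → Cassia.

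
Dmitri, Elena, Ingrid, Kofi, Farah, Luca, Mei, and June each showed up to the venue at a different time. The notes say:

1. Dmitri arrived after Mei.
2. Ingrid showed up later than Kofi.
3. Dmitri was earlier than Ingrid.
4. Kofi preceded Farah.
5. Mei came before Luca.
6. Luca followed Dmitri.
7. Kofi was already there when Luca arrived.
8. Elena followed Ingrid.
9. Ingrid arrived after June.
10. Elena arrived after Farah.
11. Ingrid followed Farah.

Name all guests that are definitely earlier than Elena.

Directly stated before Elena: Farah and Ingrid.
Dmitri reaches Elena via Dmitri → Ingrid → Elena.
June reaches Elena via June → Ingrid → Elena.
Kofi reaches Elena via Kofi → Ingrid → Elena.
Likewise Mei reaches Elena by chaining the stated constraints.
No chain forces Luca ahead of Elena.

Dmitri, Farah, Ingrid, June, Kofi, Mei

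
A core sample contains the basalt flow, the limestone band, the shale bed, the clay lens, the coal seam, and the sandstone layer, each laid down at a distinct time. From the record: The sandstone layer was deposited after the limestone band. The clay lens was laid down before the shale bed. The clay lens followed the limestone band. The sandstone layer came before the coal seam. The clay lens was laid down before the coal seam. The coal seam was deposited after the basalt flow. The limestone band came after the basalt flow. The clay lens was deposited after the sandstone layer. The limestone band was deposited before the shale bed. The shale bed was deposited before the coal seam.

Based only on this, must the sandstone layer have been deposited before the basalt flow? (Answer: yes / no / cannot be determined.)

Tracing the constraints gives the basalt flow → the limestone band → the sandstone layer, so the basalt flow must come before the sandstone layer.
That means the sandstone layer cannot be before the basalt flow.

no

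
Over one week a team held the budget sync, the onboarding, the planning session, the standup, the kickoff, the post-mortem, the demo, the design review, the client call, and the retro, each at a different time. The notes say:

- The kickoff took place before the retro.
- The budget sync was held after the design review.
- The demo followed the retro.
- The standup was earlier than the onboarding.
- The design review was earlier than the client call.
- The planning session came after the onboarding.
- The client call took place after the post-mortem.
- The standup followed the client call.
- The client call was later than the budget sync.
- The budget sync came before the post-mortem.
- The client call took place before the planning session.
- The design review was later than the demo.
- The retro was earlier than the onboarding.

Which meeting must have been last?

the planning session

Every other meeting has a chain of constraints placing it before the planning session, so the planning session is last.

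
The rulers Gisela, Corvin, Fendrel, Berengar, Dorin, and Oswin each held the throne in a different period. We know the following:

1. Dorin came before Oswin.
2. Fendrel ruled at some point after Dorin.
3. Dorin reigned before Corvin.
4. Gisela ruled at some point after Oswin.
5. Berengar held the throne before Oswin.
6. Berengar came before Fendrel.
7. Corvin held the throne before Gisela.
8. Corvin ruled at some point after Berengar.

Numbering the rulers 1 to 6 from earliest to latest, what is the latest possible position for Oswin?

Oswin must come before Gisela — 1 ruler forced after them.
Everything else can be placed before Oswin in some valid order, so Oswin can sit as late as position 6 − 1 = 5.

5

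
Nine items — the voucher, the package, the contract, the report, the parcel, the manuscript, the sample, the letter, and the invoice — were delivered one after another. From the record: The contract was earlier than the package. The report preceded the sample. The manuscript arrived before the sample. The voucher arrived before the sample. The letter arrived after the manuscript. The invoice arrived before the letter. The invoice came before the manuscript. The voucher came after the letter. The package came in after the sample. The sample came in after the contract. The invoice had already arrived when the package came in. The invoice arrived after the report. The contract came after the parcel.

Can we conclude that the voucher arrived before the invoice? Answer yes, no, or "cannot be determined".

no

Tracing the constraints gives the invoice → the letter → the voucher, so the invoice must come before the voucher.
That means the voucher cannot be before the invoice.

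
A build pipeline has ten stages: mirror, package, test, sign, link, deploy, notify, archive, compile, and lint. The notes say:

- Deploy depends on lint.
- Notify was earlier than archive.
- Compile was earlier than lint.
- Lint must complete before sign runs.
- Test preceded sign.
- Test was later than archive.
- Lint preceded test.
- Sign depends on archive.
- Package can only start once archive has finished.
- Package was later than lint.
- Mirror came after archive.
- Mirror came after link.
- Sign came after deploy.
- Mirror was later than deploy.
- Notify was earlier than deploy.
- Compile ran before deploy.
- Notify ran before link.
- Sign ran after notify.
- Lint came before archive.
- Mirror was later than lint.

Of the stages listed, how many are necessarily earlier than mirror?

6

Directly stated before mirror: archive, deploy, link, and lint.
Compile reaches mirror via compile → lint → mirror.
Notify reaches mirror via notify → deploy → mirror.
That's archive, compile, deploy, link, lint, and notify — 6 in all.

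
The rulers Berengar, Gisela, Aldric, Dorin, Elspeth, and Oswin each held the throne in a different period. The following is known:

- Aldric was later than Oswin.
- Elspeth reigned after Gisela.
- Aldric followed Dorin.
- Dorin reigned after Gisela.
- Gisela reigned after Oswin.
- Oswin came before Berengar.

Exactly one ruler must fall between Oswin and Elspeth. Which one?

Gisela

Tracing the constraints gives Oswin → Gisela → Elspeth, so Gisela sits after Oswin and before Elspeth.
No other ruler is forced both after Oswin and before Elspeth.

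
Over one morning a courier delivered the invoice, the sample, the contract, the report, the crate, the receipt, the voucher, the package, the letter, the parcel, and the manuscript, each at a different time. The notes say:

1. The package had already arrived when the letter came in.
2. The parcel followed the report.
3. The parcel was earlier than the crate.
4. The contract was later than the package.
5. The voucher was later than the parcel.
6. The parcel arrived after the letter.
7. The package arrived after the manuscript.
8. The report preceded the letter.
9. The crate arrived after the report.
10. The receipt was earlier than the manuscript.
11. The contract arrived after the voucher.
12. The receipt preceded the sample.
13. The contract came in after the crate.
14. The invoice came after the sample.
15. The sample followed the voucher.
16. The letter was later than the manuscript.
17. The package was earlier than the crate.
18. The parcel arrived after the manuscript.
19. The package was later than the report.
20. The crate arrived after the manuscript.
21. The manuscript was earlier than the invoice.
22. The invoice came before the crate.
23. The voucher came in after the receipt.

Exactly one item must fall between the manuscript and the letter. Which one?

Tracing the constraints gives the manuscript → the package → the letter, so the package sits after the manuscript and before the letter.
No other item is forced both after the manuscript and before the letter.

the package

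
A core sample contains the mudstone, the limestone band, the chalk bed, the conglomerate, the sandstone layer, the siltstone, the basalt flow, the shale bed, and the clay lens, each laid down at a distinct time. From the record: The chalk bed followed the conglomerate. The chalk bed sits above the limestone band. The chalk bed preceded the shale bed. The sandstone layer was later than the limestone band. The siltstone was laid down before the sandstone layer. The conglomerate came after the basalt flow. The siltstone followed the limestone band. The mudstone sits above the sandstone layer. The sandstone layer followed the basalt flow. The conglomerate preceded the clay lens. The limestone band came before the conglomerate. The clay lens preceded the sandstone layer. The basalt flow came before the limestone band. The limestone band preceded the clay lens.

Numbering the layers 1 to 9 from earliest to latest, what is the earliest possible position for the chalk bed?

4

The basalt flow, the conglomerate, and the limestone band must all come before the chalk bed — 3 forced predecessors.
Nothing else is forced ahead of the chalk bed, so its earliest slot is position 3 + 1 = 4.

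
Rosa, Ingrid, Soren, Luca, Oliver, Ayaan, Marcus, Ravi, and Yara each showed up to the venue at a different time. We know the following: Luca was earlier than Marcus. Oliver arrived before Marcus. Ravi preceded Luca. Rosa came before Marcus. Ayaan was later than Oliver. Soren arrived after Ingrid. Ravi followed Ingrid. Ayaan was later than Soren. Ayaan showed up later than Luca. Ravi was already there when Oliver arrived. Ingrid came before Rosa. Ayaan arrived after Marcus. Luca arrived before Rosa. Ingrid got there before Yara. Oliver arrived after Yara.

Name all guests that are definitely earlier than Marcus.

Directly stated before Marcus: Luca, Oliver, and Rosa.
Ingrid reaches Marcus via Ingrid → Rosa → Marcus.
Ravi reaches Marcus via Ravi → Oliver → Marcus.
Yara reaches Marcus via Yara → Oliver → Marcus.
No chain forces Soren (or any of the others) ahead of Marcus.

Ingrid, Luca, Oliver, Ravi, Rosa, Yara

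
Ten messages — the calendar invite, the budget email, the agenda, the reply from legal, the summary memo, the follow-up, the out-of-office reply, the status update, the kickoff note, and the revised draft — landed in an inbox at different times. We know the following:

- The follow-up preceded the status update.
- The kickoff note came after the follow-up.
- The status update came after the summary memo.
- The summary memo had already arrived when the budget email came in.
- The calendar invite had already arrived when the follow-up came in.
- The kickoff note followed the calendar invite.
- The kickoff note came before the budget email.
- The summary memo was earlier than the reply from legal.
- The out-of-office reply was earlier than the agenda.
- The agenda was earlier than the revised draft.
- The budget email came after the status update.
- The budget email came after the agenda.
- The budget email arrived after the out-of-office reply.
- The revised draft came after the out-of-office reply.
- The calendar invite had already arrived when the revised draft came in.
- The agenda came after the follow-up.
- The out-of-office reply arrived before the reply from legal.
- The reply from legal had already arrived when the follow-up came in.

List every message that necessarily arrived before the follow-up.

the calendar invite, the out-of-office reply, the reply from legal, the summary memo

Directly stated before the follow-up: the calendar invite and the reply from legal.
The out-of-office reply reaches the follow-up via the out-of-office reply → the reply from legal → the follow-up.
The summary memo reaches the follow-up via the summary memo → the reply from legal → the follow-up.
No chain forces the revised draft (or any of the others) ahead of the follow-up.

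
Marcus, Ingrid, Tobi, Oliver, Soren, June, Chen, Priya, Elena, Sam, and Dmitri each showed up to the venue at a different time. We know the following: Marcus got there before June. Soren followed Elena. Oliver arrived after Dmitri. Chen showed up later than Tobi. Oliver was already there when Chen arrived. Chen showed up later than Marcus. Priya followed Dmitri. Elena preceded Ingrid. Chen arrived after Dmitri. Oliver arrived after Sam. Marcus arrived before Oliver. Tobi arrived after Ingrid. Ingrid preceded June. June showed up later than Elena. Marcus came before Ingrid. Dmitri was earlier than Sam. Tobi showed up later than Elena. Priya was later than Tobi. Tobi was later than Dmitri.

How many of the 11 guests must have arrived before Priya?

5

Directly stated before Priya: Dmitri and Tobi.
Elena reaches Priya via Elena → Tobi → Priya.
Ingrid reaches Priya via Ingrid → Tobi → Priya.
Marcus reaches Priya via Marcus → Ingrid → Tobi → Priya.
No chain forces Oliver (or any of the others) ahead of Priya.
That's Dmitri, Elena, Ingrid, Marcus, and Tobi — 5 in all.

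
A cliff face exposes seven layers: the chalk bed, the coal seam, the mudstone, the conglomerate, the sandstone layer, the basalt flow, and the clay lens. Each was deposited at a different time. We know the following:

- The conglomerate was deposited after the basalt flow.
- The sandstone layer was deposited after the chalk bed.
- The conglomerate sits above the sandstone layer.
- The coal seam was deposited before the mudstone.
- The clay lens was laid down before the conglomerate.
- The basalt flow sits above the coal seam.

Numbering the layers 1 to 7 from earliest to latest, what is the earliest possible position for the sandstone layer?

The chalk bed must come before the sandstone layer — 1 forced predecessor.
Nothing else is forced ahead of the sandstone layer, so its earliest slot is position 1 + 1 = 2.

2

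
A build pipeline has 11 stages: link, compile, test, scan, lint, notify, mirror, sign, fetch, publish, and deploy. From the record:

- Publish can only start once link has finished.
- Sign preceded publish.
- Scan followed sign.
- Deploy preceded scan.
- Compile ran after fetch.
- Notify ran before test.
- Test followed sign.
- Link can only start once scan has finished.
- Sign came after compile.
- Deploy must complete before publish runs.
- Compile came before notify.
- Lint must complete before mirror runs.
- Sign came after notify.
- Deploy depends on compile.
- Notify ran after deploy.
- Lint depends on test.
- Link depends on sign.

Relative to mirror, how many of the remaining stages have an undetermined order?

Forced before mirror: compile, deploy, fetch, lint, notify, sign, and test.
That leaves link, publish, and scan with no forced order relative to mirror — 3.

3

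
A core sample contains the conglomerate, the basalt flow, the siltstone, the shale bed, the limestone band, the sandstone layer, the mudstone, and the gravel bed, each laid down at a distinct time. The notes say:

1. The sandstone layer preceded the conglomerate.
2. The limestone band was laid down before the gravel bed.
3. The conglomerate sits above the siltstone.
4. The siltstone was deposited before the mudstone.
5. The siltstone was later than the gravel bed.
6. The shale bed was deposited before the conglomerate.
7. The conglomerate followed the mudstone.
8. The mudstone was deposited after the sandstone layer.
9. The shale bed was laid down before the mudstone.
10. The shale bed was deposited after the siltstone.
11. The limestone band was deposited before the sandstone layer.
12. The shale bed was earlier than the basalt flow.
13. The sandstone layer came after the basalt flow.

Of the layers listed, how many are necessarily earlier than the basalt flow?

4

Directly stated before the basalt flow: the shale bed.
The gravel bed reaches the basalt flow via the gravel bed → the siltstone → the shale bed → the basalt flow.
The limestone band reaches the basalt flow via the limestone band → the gravel bed → the siltstone → the shale bed → the basalt flow.
The siltstone reaches the basalt flow via the siltstone → the shale bed → the basalt flow.
That's the gravel bed, the limestone band, the shale bed, and the siltstone — 4 in all.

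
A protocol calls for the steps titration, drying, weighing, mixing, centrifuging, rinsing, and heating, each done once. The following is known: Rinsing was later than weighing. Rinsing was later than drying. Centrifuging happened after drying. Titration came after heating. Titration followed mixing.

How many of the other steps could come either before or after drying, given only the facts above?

Forced after drying: centrifuging and rinsing.
That leaves heating, mixing, titration, and weighing with no forced order relative to drying — 4.

4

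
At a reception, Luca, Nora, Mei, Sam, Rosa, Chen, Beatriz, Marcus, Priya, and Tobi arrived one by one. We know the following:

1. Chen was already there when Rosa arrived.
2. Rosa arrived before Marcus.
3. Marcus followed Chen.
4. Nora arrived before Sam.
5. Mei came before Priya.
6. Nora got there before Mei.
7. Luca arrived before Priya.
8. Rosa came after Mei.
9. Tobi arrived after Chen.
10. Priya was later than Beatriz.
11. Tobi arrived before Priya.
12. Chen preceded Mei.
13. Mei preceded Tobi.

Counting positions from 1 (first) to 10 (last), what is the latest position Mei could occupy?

6

Mei must come before Marcus, Priya, Rosa, and Tobi — 4 guests forced after them.
Everything else can be placed before Mei in some valid order, so Mei can sit as late as position 10 − 4 = 6.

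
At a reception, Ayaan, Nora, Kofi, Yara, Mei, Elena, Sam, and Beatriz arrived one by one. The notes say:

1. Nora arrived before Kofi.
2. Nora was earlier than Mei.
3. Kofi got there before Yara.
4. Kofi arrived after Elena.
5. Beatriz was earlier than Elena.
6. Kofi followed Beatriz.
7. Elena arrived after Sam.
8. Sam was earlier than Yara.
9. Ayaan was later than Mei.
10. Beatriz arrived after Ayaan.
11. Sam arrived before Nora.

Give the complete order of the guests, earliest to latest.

The constraints fix every adjacent pair, so only one ordering works:
Sam → Nora → Mei → Ayaan → Beatriz → Elena → Kofi → Yara.

Sam, Nora, Mei, Ayaan, Beatriz, Elena, Kofi, Yara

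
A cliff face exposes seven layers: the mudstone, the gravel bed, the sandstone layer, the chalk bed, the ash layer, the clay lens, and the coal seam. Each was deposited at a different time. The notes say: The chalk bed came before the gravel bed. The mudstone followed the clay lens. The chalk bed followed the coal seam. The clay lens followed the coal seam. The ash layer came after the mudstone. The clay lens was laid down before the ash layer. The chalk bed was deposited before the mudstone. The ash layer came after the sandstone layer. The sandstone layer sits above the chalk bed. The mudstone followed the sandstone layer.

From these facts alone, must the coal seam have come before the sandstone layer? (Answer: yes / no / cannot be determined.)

Chain the constraints: the coal seam → the chalk bed → the sandstone layer. Each link is directly stated, so the coal seam comes before the sandstone layer.

yes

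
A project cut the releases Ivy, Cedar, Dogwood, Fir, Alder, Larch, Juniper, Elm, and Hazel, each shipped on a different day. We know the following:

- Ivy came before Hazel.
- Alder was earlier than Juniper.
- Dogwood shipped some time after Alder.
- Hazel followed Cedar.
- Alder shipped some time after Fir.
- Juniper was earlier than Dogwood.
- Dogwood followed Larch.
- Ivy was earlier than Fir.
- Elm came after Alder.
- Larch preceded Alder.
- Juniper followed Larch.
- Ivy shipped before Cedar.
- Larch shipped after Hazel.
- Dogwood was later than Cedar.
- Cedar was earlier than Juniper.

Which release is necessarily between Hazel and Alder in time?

Tracing the constraints gives Hazel → Larch → Alder, so Larch sits after Hazel and before Alder.
No other release is forced both after Hazel and before Alder.

Larch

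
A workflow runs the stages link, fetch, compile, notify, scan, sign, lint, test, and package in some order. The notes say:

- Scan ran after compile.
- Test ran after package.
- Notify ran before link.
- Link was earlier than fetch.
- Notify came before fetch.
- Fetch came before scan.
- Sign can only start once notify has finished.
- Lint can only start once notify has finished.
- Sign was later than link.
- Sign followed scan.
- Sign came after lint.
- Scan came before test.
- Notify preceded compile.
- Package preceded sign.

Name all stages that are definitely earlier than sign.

Directly stated before sign: link, lint, notify, package, and scan.
Compile reaches sign via compile → scan → sign.
Fetch reaches sign via fetch → scan → sign.
No chain forces test ahead of sign.

compile, fetch, link, lint, notify, package, scan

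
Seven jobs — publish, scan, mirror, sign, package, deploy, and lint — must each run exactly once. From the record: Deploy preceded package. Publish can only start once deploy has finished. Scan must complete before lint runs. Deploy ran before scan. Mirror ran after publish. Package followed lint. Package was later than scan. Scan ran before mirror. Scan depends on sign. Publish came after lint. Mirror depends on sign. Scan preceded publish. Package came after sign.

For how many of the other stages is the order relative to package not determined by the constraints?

Forced before package: deploy, lint, scan, and sign.
That leaves mirror and publish with no forced order relative to package — 2.

2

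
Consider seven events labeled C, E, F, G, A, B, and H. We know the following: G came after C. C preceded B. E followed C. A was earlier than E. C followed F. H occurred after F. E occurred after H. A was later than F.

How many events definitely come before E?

4

Directly stated before E: A, C, and H.
F reaches E via F → C → E.
That's A, C, F, and H — 4 in all.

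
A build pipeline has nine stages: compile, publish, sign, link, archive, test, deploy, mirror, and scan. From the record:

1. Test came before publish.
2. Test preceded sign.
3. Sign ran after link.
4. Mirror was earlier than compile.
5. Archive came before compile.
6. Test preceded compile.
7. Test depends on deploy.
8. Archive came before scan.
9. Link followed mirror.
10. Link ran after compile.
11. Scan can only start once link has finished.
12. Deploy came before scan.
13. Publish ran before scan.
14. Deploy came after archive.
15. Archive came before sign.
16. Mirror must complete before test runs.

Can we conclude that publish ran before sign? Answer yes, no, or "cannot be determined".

No chain of stated constraints runs from publish to sign, and none runs from sign to publish either.
So the relative order of publish and sign is not fixed by the given facts.

cannot be determined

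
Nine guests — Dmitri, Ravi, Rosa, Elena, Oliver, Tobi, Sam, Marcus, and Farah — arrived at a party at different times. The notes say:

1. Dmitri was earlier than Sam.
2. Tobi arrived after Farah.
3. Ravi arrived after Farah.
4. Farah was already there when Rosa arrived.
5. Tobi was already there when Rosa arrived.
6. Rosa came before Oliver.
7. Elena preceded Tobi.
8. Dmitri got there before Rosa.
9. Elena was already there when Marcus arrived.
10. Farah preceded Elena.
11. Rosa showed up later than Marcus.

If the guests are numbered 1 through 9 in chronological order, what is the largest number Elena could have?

Elena must come before Marcus, Oliver, Rosa, and Tobi — 4 guests forced after them.
Everything else can be placed before Elena in some valid order, so Elena can sit as late as position 9 − 4 = 5.

5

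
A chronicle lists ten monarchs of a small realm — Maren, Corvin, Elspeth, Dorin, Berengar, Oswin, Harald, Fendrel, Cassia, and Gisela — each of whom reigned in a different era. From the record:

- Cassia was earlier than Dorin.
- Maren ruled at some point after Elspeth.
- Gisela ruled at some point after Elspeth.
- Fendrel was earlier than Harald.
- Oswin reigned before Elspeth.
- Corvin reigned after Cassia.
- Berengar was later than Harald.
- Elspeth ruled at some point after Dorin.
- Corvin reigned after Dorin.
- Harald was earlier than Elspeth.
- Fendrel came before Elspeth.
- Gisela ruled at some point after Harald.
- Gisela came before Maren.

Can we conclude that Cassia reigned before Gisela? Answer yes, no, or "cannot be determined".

Chain the constraints: Cassia → Dorin → Elspeth → Gisela. Each link is directly stated, so Cassia comes before Gisela.

yes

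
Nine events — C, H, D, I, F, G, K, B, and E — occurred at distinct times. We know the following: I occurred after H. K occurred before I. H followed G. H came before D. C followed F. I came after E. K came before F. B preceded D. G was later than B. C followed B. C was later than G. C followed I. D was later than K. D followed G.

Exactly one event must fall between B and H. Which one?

Tracing the constraints gives B → G → H, so G sits after B and before H.
No other event is forced both after B and before H.

G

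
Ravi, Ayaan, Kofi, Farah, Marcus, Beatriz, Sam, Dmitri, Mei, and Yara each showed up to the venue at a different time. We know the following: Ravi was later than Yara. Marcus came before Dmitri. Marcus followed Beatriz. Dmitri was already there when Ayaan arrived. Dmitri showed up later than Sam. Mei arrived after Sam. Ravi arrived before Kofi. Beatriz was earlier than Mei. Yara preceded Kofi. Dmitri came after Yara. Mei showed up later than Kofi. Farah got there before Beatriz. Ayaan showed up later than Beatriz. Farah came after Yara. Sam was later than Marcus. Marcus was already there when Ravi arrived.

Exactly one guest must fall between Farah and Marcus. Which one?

Beatriz

Tracing the constraints gives Farah → Beatriz → Marcus, so Beatriz sits after Farah and before Marcus.
No other guest is forced both after Farah and before Marcus.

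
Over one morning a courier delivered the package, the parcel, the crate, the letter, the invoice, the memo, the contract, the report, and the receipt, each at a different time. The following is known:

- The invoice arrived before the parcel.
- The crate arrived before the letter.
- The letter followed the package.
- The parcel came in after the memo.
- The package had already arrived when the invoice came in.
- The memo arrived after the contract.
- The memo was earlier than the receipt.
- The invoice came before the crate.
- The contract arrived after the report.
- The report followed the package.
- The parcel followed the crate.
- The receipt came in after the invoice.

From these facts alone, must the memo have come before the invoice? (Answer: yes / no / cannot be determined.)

cannot be determined

No chain of stated constraints runs from the memo to the invoice, and none runs from the invoice to the memo either.
So the relative order of the memo and the invoice is not fixed by the given facts.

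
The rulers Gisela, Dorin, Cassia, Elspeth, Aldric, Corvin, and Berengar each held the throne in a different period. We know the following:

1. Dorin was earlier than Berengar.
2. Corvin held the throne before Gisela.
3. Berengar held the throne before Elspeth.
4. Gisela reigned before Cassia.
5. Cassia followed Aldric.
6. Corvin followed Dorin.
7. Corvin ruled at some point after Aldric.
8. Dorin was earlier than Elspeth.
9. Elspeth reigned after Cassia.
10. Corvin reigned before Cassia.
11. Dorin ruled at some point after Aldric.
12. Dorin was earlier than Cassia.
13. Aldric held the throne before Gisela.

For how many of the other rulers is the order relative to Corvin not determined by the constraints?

Forced before Corvin: Aldric and Dorin; forced after Corvin: Cassia, Elspeth, and Gisela.
That leaves Berengar with no forced order relative to Corvin — 1.

1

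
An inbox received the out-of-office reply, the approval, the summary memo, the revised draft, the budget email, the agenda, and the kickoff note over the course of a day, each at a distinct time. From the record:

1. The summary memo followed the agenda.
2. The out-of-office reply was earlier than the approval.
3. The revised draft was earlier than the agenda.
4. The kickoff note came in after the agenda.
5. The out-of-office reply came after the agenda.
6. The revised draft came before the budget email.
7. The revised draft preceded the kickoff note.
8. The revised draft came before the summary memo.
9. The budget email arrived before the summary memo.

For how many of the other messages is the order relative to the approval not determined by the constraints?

3

Forced before the approval: the agenda, the out-of-office reply, and the revised draft.
That leaves the budget email, the kickoff note, and the summary memo with no forced order relative to the approval — 3.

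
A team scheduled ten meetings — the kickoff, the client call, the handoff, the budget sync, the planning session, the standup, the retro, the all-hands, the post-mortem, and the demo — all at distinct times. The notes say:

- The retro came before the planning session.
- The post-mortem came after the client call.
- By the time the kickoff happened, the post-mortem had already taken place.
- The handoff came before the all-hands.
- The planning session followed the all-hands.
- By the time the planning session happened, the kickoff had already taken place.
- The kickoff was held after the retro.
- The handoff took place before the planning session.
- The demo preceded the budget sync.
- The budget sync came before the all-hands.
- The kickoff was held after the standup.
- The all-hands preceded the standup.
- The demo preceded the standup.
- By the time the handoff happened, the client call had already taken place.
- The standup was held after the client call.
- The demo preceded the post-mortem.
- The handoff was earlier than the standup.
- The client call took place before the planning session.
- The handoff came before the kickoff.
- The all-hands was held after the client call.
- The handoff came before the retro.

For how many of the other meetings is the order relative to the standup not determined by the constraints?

Forced before the standup: the all-hands, the budget sync, the client call, the demo, and the handoff; forced after the standup: the kickoff and the planning session.
That leaves the post-mortem and the retro with no forced order relative to the standup — 2.

2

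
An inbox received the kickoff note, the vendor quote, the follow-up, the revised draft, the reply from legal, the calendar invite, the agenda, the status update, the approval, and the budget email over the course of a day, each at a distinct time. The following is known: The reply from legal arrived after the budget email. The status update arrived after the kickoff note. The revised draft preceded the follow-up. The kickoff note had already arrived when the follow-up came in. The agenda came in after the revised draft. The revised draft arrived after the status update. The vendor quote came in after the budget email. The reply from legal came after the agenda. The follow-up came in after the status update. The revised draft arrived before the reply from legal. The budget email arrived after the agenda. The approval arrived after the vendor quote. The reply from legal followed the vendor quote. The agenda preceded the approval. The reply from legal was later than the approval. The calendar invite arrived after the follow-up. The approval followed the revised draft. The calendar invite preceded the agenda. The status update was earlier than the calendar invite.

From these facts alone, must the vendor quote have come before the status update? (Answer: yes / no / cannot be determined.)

Tracing the constraints gives the status update → the calendar invite → the agenda → the budget email → the vendor quote, so the status update must come before the vendor quote.
That means the vendor quote cannot be before the status update.

no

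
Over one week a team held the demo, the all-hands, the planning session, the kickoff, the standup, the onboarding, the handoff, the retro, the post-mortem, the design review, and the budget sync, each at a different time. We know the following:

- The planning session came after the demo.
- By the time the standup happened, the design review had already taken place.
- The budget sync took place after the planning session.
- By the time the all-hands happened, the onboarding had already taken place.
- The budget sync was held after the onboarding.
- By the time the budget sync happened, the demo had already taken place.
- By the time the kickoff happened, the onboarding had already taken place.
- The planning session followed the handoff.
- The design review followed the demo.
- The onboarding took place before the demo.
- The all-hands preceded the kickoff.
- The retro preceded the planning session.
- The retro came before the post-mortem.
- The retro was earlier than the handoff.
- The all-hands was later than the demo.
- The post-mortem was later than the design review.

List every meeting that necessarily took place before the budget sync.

the demo, the handoff, the onboarding, the planning session, the retro

Directly stated before the budget sync: the demo, the onboarding, and the planning session.
The handoff reaches the budget sync via the handoff → the planning session → the budget sync.
The retro reaches the budget sync via the retro → the planning session → the budget sync.
No chain forces the all-hands (or any of the others) ahead of the budget sync.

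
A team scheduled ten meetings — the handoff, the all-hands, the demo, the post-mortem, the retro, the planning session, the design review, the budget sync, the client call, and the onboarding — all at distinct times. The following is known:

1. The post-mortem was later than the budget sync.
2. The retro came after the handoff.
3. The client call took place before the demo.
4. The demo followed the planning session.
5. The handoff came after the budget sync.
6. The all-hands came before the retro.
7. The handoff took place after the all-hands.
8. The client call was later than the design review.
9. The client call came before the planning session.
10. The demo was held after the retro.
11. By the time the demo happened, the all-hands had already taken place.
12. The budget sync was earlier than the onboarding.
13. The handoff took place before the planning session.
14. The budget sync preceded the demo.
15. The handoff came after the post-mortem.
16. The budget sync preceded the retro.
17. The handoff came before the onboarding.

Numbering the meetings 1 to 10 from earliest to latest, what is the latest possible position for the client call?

The client call must come before the demo and the planning session — 2 meetings forced after it.
Everything else can be placed before the client call in some valid order, so the client call can sit as late as position 10 − 2 = 8.

8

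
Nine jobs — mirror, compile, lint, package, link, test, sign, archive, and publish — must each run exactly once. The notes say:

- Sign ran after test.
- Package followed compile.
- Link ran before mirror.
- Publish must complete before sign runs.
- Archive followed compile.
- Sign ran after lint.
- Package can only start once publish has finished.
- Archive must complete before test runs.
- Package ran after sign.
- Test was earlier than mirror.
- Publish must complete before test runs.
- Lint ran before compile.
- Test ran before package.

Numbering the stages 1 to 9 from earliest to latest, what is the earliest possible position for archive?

Compile and lint must both come before archive — 2 forced predecessors.
Nothing else is forced ahead of archive, so its earliest slot is position 2 + 1 = 3.

3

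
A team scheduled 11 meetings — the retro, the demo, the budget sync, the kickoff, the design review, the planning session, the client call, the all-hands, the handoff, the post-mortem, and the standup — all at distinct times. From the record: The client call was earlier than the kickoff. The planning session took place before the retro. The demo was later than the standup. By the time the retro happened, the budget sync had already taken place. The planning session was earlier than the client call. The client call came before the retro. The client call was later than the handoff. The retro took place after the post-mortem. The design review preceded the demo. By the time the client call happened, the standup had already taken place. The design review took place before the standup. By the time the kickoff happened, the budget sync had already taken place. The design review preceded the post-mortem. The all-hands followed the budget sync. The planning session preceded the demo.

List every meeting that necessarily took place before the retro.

Directly stated before the retro: the budget sync, the client call, the planning session, and the post-mortem.
The design review reaches the retro via the design review → the post-mortem → the retro.
The handoff reaches the retro via the handoff → the client call → the retro.
The standup reaches the retro via the standup → the client call → the retro.

the budget sync, the client call, the design review, the handoff, the planning session, the post-mortem, the standup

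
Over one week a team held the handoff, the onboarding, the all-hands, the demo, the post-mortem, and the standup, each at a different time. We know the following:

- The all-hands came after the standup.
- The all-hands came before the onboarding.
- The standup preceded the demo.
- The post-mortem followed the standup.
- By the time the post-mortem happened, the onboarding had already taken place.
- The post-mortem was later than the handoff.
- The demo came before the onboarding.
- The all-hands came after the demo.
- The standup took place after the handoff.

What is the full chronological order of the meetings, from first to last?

the handoff, the standup, the demo, the all-hands, the onboarding, the post-mortem

The constraints fix every adjacent pair, so only one ordering works:
the handoff → the standup → the demo → the all-hands → the onboarding → the post-mortem.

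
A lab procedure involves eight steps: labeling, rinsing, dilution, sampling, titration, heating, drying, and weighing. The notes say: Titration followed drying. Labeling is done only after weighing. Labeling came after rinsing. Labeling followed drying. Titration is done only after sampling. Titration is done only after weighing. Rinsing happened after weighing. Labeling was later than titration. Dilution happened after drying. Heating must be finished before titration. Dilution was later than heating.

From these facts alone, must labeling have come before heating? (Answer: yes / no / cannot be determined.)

Tracing the constraints gives heating → titration → labeling, so heating must come before labeling.
That means labeling cannot be before heating.

no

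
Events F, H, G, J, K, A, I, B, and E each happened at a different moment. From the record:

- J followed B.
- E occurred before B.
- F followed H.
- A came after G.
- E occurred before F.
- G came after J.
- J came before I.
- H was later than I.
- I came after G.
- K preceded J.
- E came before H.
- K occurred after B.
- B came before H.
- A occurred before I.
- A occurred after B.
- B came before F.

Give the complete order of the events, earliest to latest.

The constraints fix every adjacent pair, so only one ordering works:
E → B → K → J → G → A → I → H → F.

E, B, K, J, G, A, I, H, F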